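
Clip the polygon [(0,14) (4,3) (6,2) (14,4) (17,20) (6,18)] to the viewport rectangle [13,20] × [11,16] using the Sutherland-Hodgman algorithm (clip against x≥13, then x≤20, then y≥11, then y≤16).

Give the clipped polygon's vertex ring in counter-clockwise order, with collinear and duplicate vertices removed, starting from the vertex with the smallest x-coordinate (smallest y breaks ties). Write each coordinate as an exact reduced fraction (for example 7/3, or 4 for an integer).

Clipped polygon: [(13,11) (245/16,11) (65/4,16) (13,16)]

1. After x ≥ 13: [(13,15/4) (14,4) (17,20) (13,212/11)]
2. After x ≤ 20: [(13,15/4) (14,4) (17,20) (13,212/11)]
3. After y ≥ 11: [(13,11) (245/16,11) (17,20) (13,212/11)]
4. After y ≤ 16: [(13,16) (13,11) (245/16,11) (65/4,16)]
5. Canonical ring: [(13,11) (245/16,11) (65/4,16) (13,16)]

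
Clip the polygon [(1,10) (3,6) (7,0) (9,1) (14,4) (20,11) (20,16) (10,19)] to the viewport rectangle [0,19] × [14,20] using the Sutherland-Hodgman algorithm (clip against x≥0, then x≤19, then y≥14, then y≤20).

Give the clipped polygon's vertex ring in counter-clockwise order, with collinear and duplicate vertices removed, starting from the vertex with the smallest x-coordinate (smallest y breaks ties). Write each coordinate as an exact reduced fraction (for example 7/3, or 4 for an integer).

Clipped polygon: [(5,14) (19,14) (19,163/10) (10,19)]

1. After x ≥ 0: [(1,10) (3,6) (7,0) (9,1) (14,4) (20,11) (20,16) (10,19)]
2. After x ≤ 19: [(1,10) (3,6) (7,0) (9,1) (14,4) (19,59/6) (19,163/10) (10,19)]
3. After y ≥ 14: [(5,14) (19,14) (19,163/10) (10,19)]
4. After y ≤ 20: [(5,14) (19,14) (19,163/10) (10,19)]
5. Canonical ring: [(5,14) (19,14) (19,163/10) (10,19)]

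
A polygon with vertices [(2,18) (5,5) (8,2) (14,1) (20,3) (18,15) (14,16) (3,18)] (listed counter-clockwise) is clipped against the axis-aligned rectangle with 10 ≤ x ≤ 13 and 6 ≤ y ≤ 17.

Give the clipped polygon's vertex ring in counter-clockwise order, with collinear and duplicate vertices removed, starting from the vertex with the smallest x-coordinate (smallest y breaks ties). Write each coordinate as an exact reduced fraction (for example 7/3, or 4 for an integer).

Clipped polygon: [(10,6) (13,6) (13,178/11) (10,184/11)]

1. After x ≥ 10: [(10,5/3) (14,1) (20,3) (18,15) (14,16) (10,184/11)]
2. After x ≤ 13: [(10,5/3) (13,7/6) (13,178/11) (10,184/11)]
3. After y ≥ 6: [(10,6) (13,6) (13,178/11) (10,184/11)]
4. After y ≤ 17: [(10,6) (13,6) (13,178/11) (10,184/11)]
5. Canonical ring: [(10,6) (13,6) (13,178/11) (10,184/11)]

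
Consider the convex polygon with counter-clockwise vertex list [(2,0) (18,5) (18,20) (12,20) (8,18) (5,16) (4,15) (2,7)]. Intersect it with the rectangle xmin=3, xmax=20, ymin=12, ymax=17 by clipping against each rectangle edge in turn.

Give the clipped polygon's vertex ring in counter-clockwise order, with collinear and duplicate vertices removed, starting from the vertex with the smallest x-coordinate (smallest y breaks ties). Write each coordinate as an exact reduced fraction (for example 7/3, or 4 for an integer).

Clipped polygon: [(13/4,12) (18,12) (18,17) (13/2,17) (5,16) (4,15)]

1. After x ≥ 3: [(3,5/16) (18,5) (18,20) (12,20) (8,18) (5,16) (4,15) (3,11)]
2. After x ≤ 20: [(3,5/16) (18,5) (18,20) (12,20) (8,18) (5,16) (4,15) (3,11)]
3. After y ≥ 12: [(18,12) (18,20) (12,20) (8,18) (5,16) (4,15) (13/4,12)]
4. After y ≤ 17: [(18,12) (18,17) (13/2,17) (5,16) (4,15) (13/4,12)]
5. Canonical ring: [(13/4,12) (18,12) (18,17) (13/2,17) (5,16) (4,15)]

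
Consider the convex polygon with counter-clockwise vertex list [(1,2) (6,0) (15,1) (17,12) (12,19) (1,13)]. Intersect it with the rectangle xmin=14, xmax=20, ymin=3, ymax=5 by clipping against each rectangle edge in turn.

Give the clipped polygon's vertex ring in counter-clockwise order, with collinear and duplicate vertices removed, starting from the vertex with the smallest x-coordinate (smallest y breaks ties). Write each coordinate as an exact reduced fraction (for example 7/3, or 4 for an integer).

1. After x ≥ 14: [(14,8/9) (15,1) (17,12) (14,81/5)]
2. After x ≤ 20: [(14,8/9) (15,1) (17,12) (14,81/5)]
3. After y ≥ 3: [(14,3) (169/11,3) (17,12) (14,81/5)]
4. After y ≤ 5: [(14,5) (14,3) (169/11,3) (173/11,5)]
5. Canonical ring: [(14,3) (169/11,3) (173/11,5) (14,5)]

Clipped polygon: [(14,3) (169/11,3) (173/11,5) (14,5)]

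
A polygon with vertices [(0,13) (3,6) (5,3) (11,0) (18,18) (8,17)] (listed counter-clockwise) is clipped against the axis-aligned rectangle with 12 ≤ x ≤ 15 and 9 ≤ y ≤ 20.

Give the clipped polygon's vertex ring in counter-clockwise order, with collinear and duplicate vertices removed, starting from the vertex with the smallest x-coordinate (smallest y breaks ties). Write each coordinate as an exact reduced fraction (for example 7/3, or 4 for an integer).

1. After x ≥ 12: [(12,18/7) (18,18) (12,87/5)]
2. After x ≤ 15: [(12,18/7) (15,72/7) (15,177/10) (12,87/5)]
3. After y ≥ 9: [(12,9) (29/2,9) (15,72/7) (15,177/10) (12,87/5)]
4. After y ≤ 20: [(12,9) (29/2,9) (15,72/7) (15,177/10) (12,87/5)]
5. Canonical ring: [(12,9) (29/2,9) (15,72/7) (15,177/10) (12,87/5)]

Clipped polygon: [(12,9) (29/2,9) (15,72/7) (15,177/10) (12,87/5)]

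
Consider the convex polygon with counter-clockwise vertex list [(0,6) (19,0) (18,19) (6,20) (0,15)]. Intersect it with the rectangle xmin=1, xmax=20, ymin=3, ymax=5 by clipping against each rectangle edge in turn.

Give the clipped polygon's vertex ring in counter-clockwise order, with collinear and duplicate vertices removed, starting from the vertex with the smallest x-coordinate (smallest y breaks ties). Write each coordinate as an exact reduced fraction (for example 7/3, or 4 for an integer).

1. After x ≥ 1: [(1,108/19) (19,0) (18,19) (6,20) (1,95/6)]
2. After x ≤ 20: [(1,108/19) (19,0) (18,19) (6,20) (1,95/6)]
3. After y ≥ 3: [(1,108/19) (19/2,3) (358/19,3) (18,19) (6,20) (1,95/6)]
4. After y ≤ 5: [(19/6,5) (19/2,3) (358/19,3) (356/19,5)]
5. Canonical ring: [(19/6,5) (19/2,3) (358/19,3) (356/19,5)]

Clipped polygon: [(19/6,5) (19/2,3) (358/19,3) (356/19,5)]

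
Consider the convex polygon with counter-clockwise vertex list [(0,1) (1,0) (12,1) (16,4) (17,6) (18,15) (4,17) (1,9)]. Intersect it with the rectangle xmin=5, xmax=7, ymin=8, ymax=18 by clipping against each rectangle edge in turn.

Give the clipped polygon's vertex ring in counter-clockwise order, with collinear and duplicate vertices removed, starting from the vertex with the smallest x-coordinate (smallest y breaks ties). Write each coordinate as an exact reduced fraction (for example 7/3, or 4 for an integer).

Clipped polygon: [(5,8) (7,8) (7,116/7) (5,118/7)]

1. After x ≥ 5: [(5,4/11) (12,1) (16,4) (17,6) (18,15) (5,118/7)]
2. After x ≤ 7: [(5,4/11) (7,6/11) (7,116/7) (5,118/7)]
3. After y ≥ 8: [(5,8) (7,8) (7,116/7) (5,118/7)]
4. After y ≤ 18: [(5,8) (7,8) (7,116/7) (5,118/7)]
5. Canonical ring: [(5,8) (7,8) (7,116/7) (5,118/7)]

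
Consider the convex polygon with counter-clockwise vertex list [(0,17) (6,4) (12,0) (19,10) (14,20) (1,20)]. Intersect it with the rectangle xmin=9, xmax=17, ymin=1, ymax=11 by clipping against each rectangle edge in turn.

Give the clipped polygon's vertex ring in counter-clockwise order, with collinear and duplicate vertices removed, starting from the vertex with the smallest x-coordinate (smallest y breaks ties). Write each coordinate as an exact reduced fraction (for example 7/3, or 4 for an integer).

1. After x ≥ 9: [(9,2) (12,0) (19,10) (14,20) (9,20)]
2. After x ≤ 17: [(9,2) (12,0) (17,50/7) (17,14) (14,20) (9,20)]
3. After y ≥ 1: [(9,2) (21/2,1) (127/10,1) (17,50/7) (17,14) (14,20) (9,20)]
4. After y ≤ 11: [(9,11) (9,2) (21/2,1) (127/10,1) (17,50/7) (17,11)]
5. Canonical ring: [(9,2) (21/2,1) (127/10,1) (17,50/7) (17,11) (9,11)]

Clipped polygon: [(9,2) (21/2,1) (127/10,1) (17,50/7) (17,11) (9,11)]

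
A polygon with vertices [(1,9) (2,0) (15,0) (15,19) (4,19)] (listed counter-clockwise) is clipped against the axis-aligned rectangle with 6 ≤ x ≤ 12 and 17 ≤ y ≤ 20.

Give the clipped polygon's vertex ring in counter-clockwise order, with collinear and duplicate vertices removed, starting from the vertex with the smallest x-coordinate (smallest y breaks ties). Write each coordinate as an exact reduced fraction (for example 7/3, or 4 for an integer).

Clipped polygon: [(6,17) (12,17) (12,19) (6,19)]

1. After x ≥ 6: [(6,0) (15,0) (15,19) (6,19)]
2. After x ≤ 12: [(6,0) (12,0) (12,19) (6,19)]
3. After y ≥ 17: [(6,17) (12,17) (12,19) (6,19)]
4. After y ≤ 20: [(6,17) (12,17) (12,19) (6,19)]
5. Canonical ring: [(6,17) (12,17) (12,19) (6,19)]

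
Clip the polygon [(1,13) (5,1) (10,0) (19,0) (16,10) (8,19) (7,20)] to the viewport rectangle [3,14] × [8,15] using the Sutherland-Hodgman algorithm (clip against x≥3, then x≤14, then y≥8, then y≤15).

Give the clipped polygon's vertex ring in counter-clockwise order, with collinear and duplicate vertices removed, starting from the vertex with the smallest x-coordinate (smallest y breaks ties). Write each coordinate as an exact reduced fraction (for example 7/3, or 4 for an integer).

1. After x ≥ 3: [(3,46/3) (3,7) (5,1) (10,0) (19,0) (16,10) (8,19) (7,20)]
2. After x ≤ 14: [(3,46/3) (3,7) (5,1) (10,0) (14,0) (14,49/4) (8,19) (7,20)]
3. After y ≥ 8: [(3,46/3) (3,8) (14,8) (14,49/4) (8,19) (7,20)]
4. After y ≤ 15: [(3,15) (3,8) (14,8) (14,49/4) (104/9,15)]
5. Canonical ring: [(3,8) (14,8) (14,49/4) (104/9,15) (3,15)]

Clipped polygon: [(3,8) (14,8) (14,49/4) (104/9,15) (3,15)]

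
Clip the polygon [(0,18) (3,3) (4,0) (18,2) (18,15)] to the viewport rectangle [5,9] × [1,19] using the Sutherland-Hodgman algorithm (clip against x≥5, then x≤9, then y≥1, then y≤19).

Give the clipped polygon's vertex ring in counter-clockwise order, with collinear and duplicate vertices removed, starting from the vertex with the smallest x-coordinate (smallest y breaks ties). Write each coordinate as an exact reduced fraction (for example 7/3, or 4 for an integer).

1. After x ≥ 5: [(5,103/6) (5,1/7) (18,2) (18,15)]
2. After x ≤ 9: [(9,33/2) (5,103/6) (5,1/7) (9,5/7)]
3. After y ≥ 1: [(9,1) (9,33/2) (5,103/6) (5,1)]
4. After y ≤ 19: [(9,1) (9,33/2) (5,103/6) (5,1)]
5. Canonical ring: [(5,1) (9,1) (9,33/2) (5,103/6)]

Clipped polygon: [(5,1) (9,1) (9,33/2) (5,103/6)]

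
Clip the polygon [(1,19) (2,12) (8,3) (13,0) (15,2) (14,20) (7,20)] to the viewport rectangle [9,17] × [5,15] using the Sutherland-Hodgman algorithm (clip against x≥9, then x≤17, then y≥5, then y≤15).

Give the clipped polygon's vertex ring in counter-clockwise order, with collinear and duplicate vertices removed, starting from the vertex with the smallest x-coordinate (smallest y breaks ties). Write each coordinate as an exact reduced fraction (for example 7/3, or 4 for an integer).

1. After x ≥ 9: [(9,12/5) (13,0) (15,2) (14,20) (9,20)]
2. After x ≤ 17: [(9,12/5) (13,0) (15,2) (14,20) (9,20)]
3. After y ≥ 5: [(9,5) (89/6,5) (14,20) (9,20)]
4. After y ≤ 15: [(9,15) (9,5) (89/6,5) (257/18,15)]
5. Canonical ring: [(9,5) (89/6,5) (257/18,15) (9,15)]

Clipped polygon: [(9,5) (89/6,5) (257/18,15) (9,15)]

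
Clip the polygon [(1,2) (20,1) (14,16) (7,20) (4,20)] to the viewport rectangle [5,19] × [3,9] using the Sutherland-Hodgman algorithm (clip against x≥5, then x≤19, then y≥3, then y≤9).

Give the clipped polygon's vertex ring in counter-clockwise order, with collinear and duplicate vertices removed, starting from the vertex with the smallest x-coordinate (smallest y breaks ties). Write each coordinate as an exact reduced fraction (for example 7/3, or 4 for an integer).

Clipped polygon: [(5,3) (19,3) (19,7/2) (84/5,9) (5,9)]

1. After x ≥ 5: [(5,34/19) (20,1) (14,16) (7,20) (5,20)]
2. After x ≤ 19: [(5,34/19) (19,20/19) (19,7/2) (14,16) (7,20) (5,20)]
3. After y ≥ 3: [(5,3) (19,3) (19,7/2) (14,16) (7,20) (5,20)]
4. After y ≤ 9: [(5,9) (5,3) (19,3) (19,7/2) (84/5,9)]
5. Canonical ring: [(5,3) (19,3) (19,7/2) (84/5,9) (5,9)]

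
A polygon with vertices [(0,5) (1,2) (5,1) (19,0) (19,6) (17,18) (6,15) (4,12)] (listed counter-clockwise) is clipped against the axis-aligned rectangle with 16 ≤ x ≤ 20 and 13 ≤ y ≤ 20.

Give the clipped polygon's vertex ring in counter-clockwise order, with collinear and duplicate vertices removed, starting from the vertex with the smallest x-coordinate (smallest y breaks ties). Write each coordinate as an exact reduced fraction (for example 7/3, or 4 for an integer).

1. After x ≥ 16: [(16,3/14) (19,0) (19,6) (17,18) (16,195/11)]
2. After x ≤ 20: [(16,3/14) (19,0) (19,6) (17,18) (16,195/11)]
3. After y ≥ 13: [(16,13) (107/6,13) (17,18) (16,195/11)]
4. After y ≤ 20: [(16,13) (107/6,13) (17,18) (16,195/11)]
5. Canonical ring: [(16,13) (107/6,13) (17,18) (16,195/11)]

Clipped polygon: [(16,13) (107/6,13) (17,18) (16,195/11)]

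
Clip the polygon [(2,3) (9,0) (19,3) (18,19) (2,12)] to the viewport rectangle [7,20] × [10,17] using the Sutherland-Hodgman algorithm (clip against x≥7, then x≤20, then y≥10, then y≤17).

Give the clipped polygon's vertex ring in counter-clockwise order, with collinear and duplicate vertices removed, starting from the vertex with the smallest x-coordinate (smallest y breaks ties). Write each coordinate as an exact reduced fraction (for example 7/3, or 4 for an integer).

1. After x ≥ 7: [(7,6/7) (9,0) (19,3) (18,19) (7,227/16)]
2. After x ≤ 20: [(7,6/7) (9,0) (19,3) (18,19) (7,227/16)]
3. After y ≥ 10: [(7,10) (297/16,10) (18,19) (7,227/16)]
4. After y ≤ 17: [(7,10) (297/16,10) (145/8,17) (94/7,17) (7,227/16)]
5. Canonical ring: [(7,10) (297/16,10) (145/8,17) (94/7,17) (7,227/16)]

Clipped polygon: [(7,10) (297/16,10) (145/8,17) (94/7,17) (7,227/16)]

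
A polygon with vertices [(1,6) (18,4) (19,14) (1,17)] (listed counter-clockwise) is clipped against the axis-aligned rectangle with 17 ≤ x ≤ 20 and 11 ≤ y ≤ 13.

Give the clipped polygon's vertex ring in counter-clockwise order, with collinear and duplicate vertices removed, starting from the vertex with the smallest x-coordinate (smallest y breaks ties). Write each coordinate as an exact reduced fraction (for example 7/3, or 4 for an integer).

Clipped polygon: [(17,11) (187/10,11) (189/10,13) (17,13)]

1. After x ≥ 17: [(17,70/17) (18,4) (19,14) (17,43/3)]
2. After x ≤ 20: [(17,70/17) (18,4) (19,14) (17,43/3)]
3. After y ≥ 11: [(17,11) (187/10,11) (19,14) (17,43/3)]
4. After y ≤ 13: [(17,13) (17,11) (187/10,11) (189/10,13)]
5. Canonical ring: [(17,11) (187/10,11) (189/10,13) (17,13)]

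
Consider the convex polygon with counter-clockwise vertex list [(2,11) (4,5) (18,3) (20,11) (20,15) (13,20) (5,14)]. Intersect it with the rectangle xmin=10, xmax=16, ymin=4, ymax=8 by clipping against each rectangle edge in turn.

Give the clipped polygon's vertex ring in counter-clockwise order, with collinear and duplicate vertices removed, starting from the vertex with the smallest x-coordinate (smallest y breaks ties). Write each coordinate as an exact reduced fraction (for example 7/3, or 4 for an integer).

Clipped polygon: [(10,29/7) (11,4) (16,4) (16,8) (10,8)]

1. After x ≥ 10: [(10,29/7) (18,3) (20,11) (20,15) (13,20) (10,71/4)]
2. After x ≤ 16: [(10,29/7) (16,23/7) (16,125/7) (13,20) (10,71/4)]
3. After y ≥ 4: [(10,29/7) (11,4) (16,4) (16,125/7) (13,20) (10,71/4)]
4. After y ≤ 8: [(10,8) (10,29/7) (11,4) (16,4) (16,8)]
5. Canonical ring: [(10,29/7) (11,4) (16,4) (16,8) (10,8)]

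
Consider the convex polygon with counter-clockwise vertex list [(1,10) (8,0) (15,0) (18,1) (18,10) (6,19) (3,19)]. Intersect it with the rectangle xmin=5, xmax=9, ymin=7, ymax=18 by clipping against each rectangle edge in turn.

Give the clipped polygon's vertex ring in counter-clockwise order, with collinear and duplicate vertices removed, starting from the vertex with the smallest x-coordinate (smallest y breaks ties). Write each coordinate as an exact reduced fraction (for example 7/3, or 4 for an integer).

Clipped polygon: [(5,7) (9,7) (9,67/4) (22/3,18) (5,18)]

1. After x ≥ 5: [(5,30/7) (8,0) (15,0) (18,1) (18,10) (6,19) (5,19)]
2. After x ≤ 9: [(5,30/7) (8,0) (9,0) (9,67/4) (6,19) (5,19)]
3. After y ≥ 7: [(5,7) (9,7) (9,67/4) (6,19) (5,19)]
4. After y ≤ 18: [(5,18) (5,7) (9,7) (9,67/4) (22/3,18)]
5. Canonical ring: [(5,7) (9,7) (9,67/4) (22/3,18) (5,18)]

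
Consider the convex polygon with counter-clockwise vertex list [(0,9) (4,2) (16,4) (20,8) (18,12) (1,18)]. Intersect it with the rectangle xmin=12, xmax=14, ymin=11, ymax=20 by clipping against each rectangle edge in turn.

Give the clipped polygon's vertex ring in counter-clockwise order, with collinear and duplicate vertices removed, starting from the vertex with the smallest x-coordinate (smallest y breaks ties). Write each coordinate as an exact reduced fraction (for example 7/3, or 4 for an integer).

Clipped polygon: [(12,11) (14,11) (14,228/17) (12,240/17)]

1. After x ≥ 12: [(12,10/3) (16,4) (20,8) (18,12) (12,240/17)]
2. After x ≤ 14: [(12,10/3) (14,11/3) (14,228/17) (12,240/17)]
3. After y ≥ 11: [(12,11) (14,11) (14,228/17) (12,240/17)]
4. After y ≤ 20: [(12,11) (14,11) (14,228/17) (12,240/17)]
5. Canonical ring: [(12,11) (14,11) (14,228/17) (12,240/17)]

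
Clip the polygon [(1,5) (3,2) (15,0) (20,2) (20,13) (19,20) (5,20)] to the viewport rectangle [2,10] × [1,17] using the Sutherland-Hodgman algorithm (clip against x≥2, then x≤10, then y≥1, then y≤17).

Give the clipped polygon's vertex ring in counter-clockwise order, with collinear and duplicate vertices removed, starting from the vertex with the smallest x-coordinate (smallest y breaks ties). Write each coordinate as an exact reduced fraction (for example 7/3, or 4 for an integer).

1. After x ≥ 2: [(2,35/4) (2,7/2) (3,2) (15,0) (20,2) (20,13) (19,20) (5,20)]
2. After x ≤ 10: [(2,35/4) (2,7/2) (3,2) (10,5/6) (10,20) (5,20)]
3. After y ≥ 1: [(2,35/4) (2,7/2) (3,2) (9,1) (10,1) (10,20) (5,20)]
4. After y ≤ 17: [(21/5,17) (2,35/4) (2,7/2) (3,2) (9,1) (10,1) (10,17)]
5. Canonical ring: [(2,7/2) (3,2) (9,1) (10,1) (10,17) (21/5,17) (2,35/4)]

Clipped polygon: [(2,7/2) (3,2) (9,1) (10,1) (10,17) (21/5,17) (2,35/4)]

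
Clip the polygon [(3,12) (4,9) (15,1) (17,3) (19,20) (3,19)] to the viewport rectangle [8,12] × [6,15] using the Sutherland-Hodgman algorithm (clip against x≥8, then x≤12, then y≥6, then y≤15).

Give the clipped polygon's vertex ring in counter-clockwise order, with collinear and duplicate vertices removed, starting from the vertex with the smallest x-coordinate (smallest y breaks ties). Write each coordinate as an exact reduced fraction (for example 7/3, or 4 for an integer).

1. After x ≥ 8: [(8,67/11) (15,1) (17,3) (19,20) (8,309/16)]
2. After x ≤ 12: [(8,67/11) (12,35/11) (12,313/16) (8,309/16)]
3. After y ≥ 6: [(8,67/11) (65/8,6) (12,6) (12,313/16) (8,309/16)]
4. After y ≤ 15: [(8,15) (8,67/11) (65/8,6) (12,6) (12,15)]
5. Canonical ring: [(8,67/11) (65/8,6) (12,6) (12,15) (8,15)]

Clipped polygon: [(8,67/11) (65/8,6) (12,6) (12,15) (8,15)]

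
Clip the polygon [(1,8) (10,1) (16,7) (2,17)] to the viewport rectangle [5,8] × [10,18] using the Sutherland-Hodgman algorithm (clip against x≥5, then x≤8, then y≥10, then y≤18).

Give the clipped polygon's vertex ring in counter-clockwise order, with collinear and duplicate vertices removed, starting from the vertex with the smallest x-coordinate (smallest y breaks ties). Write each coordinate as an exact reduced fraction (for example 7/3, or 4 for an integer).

Clipped polygon: [(5,10) (8,10) (8,89/7) (5,104/7)]

1. After x ≥ 5: [(5,44/9) (10,1) (16,7) (5,104/7)]
2. After x ≤ 8: [(5,44/9) (8,23/9) (8,89/7) (5,104/7)]
3. After y ≥ 10: [(5,10) (8,10) (8,89/7) (5,104/7)]
4. After y ≤ 18: [(5,10) (8,10) (8,89/7) (5,104/7)]
5. Canonical ring: [(5,10) (8,10) (8,89/7) (5,104/7)]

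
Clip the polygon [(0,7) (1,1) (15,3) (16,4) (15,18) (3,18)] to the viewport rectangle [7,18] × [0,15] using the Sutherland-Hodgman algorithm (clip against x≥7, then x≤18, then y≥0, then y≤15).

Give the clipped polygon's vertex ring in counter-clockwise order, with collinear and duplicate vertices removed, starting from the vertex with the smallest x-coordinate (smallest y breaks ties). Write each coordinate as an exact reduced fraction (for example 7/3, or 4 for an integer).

Clipped polygon: [(7,13/7) (15,3) (16,4) (213/14,15) (7,15)]

1. After x ≥ 7: [(7,13/7) (15,3) (16,4) (15,18) (7,18)]
2. After x ≤ 18: [(7,13/7) (15,3) (16,4) (15,18) (7,18)]
3. After y ≥ 0: [(7,13/7) (15,3) (16,4) (15,18) (7,18)]
4. After y ≤ 15: [(7,15) (7,13/7) (15,3) (16,4) (213/14,15)]
5. Canonical ring: [(7,13/7) (15,3) (16,4) (213/14,15) (7,15)]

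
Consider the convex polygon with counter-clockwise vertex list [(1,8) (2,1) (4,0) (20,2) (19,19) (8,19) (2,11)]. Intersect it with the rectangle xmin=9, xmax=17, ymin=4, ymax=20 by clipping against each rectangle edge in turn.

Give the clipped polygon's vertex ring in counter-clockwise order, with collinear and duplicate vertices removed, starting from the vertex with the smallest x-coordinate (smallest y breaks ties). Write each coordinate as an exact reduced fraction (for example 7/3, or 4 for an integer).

Clipped polygon: [(9,4) (17,4) (17,19) (9,19)]

1. After x ≥ 9: [(9,5/8) (20,2) (19,19) (9,19)]
2. After x ≤ 17: [(9,5/8) (17,13/8) (17,19) (9,19)]
3. After y ≥ 4: [(9,4) (17,4) (17,19) (9,19)]
4. After y ≤ 20: [(9,4) (17,4) (17,19) (9,19)]
5. Canonical ring: [(9,4) (17,4) (17,19) (9,19)]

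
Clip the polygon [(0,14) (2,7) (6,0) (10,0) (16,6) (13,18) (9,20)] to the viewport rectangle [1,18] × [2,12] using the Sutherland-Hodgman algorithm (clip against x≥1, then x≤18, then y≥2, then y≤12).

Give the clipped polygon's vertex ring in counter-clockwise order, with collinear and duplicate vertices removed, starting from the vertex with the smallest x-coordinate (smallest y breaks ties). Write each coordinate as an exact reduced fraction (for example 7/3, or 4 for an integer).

1. After x ≥ 1: [(1,44/3) (1,21/2) (2,7) (6,0) (10,0) (16,6) (13,18) (9,20)]
2. After x ≤ 18: [(1,44/3) (1,21/2) (2,7) (6,0) (10,0) (16,6) (13,18) (9,20)]
3. After y ≥ 2: [(1,44/3) (1,21/2) (2,7) (34/7,2) (12,2) (16,6) (13,18) (9,20)]
4. After y ≤ 12: [(1,12) (1,21/2) (2,7) (34/7,2) (12,2) (16,6) (29/2,12)]
5. Canonical ring: [(1,21/2) (2,7) (34/7,2) (12,2) (16,6) (29/2,12) (1,12)]

Clipped polygon: [(1,21/2) (2,7) (34/7,2) (12,2) (16,6) (29/2,12) (1,12)]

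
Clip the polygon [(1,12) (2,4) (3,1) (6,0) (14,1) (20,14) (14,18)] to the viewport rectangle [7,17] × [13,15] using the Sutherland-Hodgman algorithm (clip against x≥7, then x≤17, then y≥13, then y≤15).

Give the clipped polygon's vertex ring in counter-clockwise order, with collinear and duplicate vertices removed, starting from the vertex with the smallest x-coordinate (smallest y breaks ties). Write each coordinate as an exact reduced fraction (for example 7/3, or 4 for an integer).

Clipped polygon: [(7,13) (17,13) (17,15) (15/2,15) (7,192/13)]

1. After x ≥ 7: [(7,192/13) (7,1/8) (14,1) (20,14) (14,18)]
2. After x ≤ 17: [(7,192/13) (7,1/8) (14,1) (17,15/2) (17,16) (14,18)]
3. After y ≥ 13: [(7,192/13) (7,13) (17,13) (17,16) (14,18)]
4. After y ≤ 15: [(15/2,15) (7,192/13) (7,13) (17,13) (17,15)]
5. Canonical ring: [(7,13) (17,13) (17,15) (15/2,15) (7,192/13)]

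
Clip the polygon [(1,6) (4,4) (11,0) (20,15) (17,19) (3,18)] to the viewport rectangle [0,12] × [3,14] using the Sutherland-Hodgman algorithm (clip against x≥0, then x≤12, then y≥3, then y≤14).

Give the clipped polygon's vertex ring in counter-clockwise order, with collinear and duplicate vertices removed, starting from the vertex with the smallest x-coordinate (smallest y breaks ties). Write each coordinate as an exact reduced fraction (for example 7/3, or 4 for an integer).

Clipped polygon: [(1,6) (4,4) (23/4,3) (12,3) (12,14) (7/3,14)]

1. After x ≥ 0: [(1,6) (4,4) (11,0) (20,15) (17,19) (3,18)]
2. After x ≤ 12: [(1,6) (4,4) (11,0) (12,5/3) (12,261/14) (3,18)]
3. After y ≥ 3: [(1,6) (4,4) (23/4,3) (12,3) (12,261/14) (3,18)]
4. After y ≤ 14: [(7/3,14) (1,6) (4,4) (23/4,3) (12,3) (12,14)]
5. Canonical ring: [(1,6) (4,4) (23/4,3) (12,3) (12,14) (7/3,14)]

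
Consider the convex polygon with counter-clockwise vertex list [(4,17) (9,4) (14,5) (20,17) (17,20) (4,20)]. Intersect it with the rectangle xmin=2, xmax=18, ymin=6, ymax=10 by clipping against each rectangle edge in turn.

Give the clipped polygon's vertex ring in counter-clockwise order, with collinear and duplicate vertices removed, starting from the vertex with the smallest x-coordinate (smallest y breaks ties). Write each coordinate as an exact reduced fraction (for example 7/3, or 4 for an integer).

1. After x ≥ 2: [(4,17) (9,4) (14,5) (20,17) (17,20) (4,20)]
2. After x ≤ 18: [(4,17) (9,4) (14,5) (18,13) (18,19) (17,20) (4,20)]
3. After y ≥ 6: [(4,17) (107/13,6) (29/2,6) (18,13) (18,19) (17,20) (4,20)]
4. After y ≤ 10: [(87/13,10) (107/13,6) (29/2,6) (33/2,10)]
5. Canonical ring: [(87/13,10) (107/13,6) (29/2,6) (33/2,10)]

Clipped polygon: [(87/13,10) (107/13,6) (29/2,6) (33/2,10)]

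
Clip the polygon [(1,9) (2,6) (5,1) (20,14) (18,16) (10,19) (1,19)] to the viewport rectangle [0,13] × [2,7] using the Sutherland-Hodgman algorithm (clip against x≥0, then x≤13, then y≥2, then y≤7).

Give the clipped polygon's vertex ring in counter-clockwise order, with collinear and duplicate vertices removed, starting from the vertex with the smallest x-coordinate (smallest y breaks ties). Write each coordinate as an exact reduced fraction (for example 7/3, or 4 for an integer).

1. After x ≥ 0: [(1,9) (2,6) (5,1) (20,14) (18,16) (10,19) (1,19)]
2. After x ≤ 13: [(1,9) (2,6) (5,1) (13,119/15) (13,143/8) (10,19) (1,19)]
3. After y ≥ 2: [(1,9) (2,6) (22/5,2) (80/13,2) (13,119/15) (13,143/8) (10,19) (1,19)]
4. After y ≤ 7: [(5/3,7) (2,6) (22/5,2) (80/13,2) (155/13,7)]
5. Canonical ring: [(5/3,7) (2,6) (22/5,2) (80/13,2) (155/13,7)]

Clipped polygon: [(5/3,7) (2,6) (22/5,2) (80/13,2) (155/13,7)]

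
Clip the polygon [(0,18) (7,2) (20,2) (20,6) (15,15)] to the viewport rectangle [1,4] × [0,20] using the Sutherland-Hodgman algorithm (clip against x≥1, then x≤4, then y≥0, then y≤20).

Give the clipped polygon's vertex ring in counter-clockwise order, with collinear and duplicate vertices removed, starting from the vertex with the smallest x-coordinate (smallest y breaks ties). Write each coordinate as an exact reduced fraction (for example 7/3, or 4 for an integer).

Clipped polygon: [(1,110/7) (4,62/7) (4,86/5) (1,89/5)]

1. After x ≥ 1: [(1,89/5) (1,110/7) (7,2) (20,2) (20,6) (15,15)]
2. After x ≤ 4: [(4,86/5) (1,89/5) (1,110/7) (4,62/7)]
3. After y ≥ 0: [(4,86/5) (1,89/5) (1,110/7) (4,62/7)]
4. After y ≤ 20: [(4,86/5) (1,89/5) (1,110/7) (4,62/7)]
5. Canonical ring: [(1,110/7) (4,62/7) (4,86/5) (1,89/5)]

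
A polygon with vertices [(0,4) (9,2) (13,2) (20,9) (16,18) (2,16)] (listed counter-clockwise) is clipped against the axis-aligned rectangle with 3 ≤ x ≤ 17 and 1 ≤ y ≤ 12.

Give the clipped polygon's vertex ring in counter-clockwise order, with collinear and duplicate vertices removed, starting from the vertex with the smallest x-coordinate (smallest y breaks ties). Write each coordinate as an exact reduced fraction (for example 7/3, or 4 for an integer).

Clipped polygon: [(3,10/3) (9,2) (13,2) (17,6) (17,12) (3,12)]

1. After x ≥ 3: [(3,10/3) (9,2) (13,2) (20,9) (16,18) (3,113/7)]
2. After x ≤ 17: [(3,10/3) (9,2) (13,2) (17,6) (17,63/4) (16,18) (3,113/7)]
3. After y ≥ 1: [(3,10/3) (9,2) (13,2) (17,6) (17,63/4) (16,18) (3,113/7)]
4. After y ≤ 12: [(3,12) (3,10/3) (9,2) (13,2) (17,6) (17,12)]
5. Canonical ring: [(3,10/3) (9,2) (13,2) (17,6) (17,12) (3,12)]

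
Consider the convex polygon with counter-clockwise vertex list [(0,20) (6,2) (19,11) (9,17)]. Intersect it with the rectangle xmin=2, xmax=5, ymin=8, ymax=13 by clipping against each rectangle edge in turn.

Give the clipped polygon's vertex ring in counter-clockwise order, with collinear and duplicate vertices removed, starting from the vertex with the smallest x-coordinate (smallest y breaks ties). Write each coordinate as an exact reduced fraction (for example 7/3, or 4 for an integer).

1. After x ≥ 2: [(2,58/3) (2,14) (6,2) (19,11) (9,17)]
2. After x ≤ 5: [(5,55/3) (2,58/3) (2,14) (5,5)]
3. After y ≥ 8: [(5,8) (5,55/3) (2,58/3) (2,14) (4,8)]
4. After y ≤ 13: [(5,8) (5,13) (7/3,13) (4,8)]
5. Canonical ring: [(7/3,13) (4,8) (5,8) (5,13)]

Clipped polygon: [(7/3,13) (4,8) (5,8) (5,13)]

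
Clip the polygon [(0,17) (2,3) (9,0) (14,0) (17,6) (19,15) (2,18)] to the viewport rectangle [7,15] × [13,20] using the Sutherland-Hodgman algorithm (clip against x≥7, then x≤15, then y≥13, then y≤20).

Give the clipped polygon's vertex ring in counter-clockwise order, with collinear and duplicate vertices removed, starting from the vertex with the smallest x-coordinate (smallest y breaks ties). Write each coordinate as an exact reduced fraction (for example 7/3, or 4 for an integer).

1. After x ≥ 7: [(7,6/7) (9,0) (14,0) (17,6) (19,15) (7,291/17)]
2. After x ≤ 15: [(7,6/7) (9,0) (14,0) (15,2) (15,267/17) (7,291/17)]
3. After y ≥ 13: [(7,13) (15,13) (15,267/17) (7,291/17)]
4. After y ≤ 20: [(7,13) (15,13) (15,267/17) (7,291/17)]
5. Canonical ring: [(7,13) (15,13) (15,267/17) (7,291/17)]

Clipped polygon: [(7,13) (15,13) (15,267/17) (7,291/17)]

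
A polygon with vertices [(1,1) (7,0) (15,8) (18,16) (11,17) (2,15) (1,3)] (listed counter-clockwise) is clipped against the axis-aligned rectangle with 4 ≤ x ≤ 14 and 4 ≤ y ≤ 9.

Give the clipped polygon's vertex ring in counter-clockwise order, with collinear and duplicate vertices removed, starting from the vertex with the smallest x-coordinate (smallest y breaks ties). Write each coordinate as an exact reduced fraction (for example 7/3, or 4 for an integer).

1. After x ≥ 4: [(4,1/2) (7,0) (15,8) (18,16) (11,17) (4,139/9)]
2. After x ≤ 14: [(4,1/2) (7,0) (14,7) (14,116/7) (11,17) (4,139/9)]
3. After y ≥ 4: [(4,4) (11,4) (14,7) (14,116/7) (11,17) (4,139/9)]
4. After y ≤ 9: [(4,9) (4,4) (11,4) (14,7) (14,9)]
5. Canonical ring: [(4,4) (11,4) (14,7) (14,9) (4,9)]

Clipped polygon: [(4,4) (11,4) (14,7) (14,9) (4,9)]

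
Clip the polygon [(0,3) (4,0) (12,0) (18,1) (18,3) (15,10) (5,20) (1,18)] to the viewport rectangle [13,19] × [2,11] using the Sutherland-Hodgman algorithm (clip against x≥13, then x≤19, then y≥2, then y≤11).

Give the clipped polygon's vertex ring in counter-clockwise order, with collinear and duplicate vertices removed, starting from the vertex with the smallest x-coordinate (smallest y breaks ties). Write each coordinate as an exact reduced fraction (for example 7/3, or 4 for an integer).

Clipped polygon: [(13,2) (18,2) (18,3) (15,10) (14,11) (13,11)]

1. After x ≥ 13: [(13,1/6) (18,1) (18,3) (15,10) (13,12)]
2. After x ≤ 19: [(13,1/6) (18,1) (18,3) (15,10) (13,12)]
3. After y ≥ 2: [(13,2) (18,2) (18,3) (15,10) (13,12)]
4. After y ≤ 11: [(13,11) (13,2) (18,2) (18,3) (15,10) (14,11)]
5. Canonical ring: [(13,2) (18,2) (18,3) (15,10) (14,11) (13,11)]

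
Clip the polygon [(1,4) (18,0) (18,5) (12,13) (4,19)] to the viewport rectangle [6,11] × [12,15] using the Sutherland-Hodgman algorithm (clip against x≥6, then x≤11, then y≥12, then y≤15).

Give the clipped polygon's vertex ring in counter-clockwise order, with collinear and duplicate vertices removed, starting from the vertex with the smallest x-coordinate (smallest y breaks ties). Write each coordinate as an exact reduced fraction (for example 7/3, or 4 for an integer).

1. After x ≥ 6: [(6,48/17) (18,0) (18,5) (12,13) (6,35/2)]
2. After x ≤ 11: [(6,48/17) (11,28/17) (11,55/4) (6,35/2)]
3. After y ≥ 12: [(6,12) (11,12) (11,55/4) (6,35/2)]
4. After y ≤ 15: [(6,15) (6,12) (11,12) (11,55/4) (28/3,15)]
5. Canonical ring: [(6,12) (11,12) (11,55/4) (28/3,15) (6,15)]

Clipped polygon: [(6,12) (11,12) (11,55/4) (28/3,15) (6,15)]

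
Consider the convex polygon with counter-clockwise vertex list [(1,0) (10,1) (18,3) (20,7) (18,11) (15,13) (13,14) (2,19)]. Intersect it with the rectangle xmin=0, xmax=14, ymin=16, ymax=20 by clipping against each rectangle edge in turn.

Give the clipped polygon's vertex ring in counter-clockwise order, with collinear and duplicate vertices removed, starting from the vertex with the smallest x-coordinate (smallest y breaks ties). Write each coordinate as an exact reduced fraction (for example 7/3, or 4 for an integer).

Clipped polygon: [(35/19,16) (43/5,16) (2,19)]

1. After x ≥ 0: [(1,0) (10,1) (18,3) (20,7) (18,11) (15,13) (13,14) (2,19)]
2. After x ≤ 14: [(1,0) (10,1) (14,2) (14,27/2) (13,14) (2,19)]
3. After y ≥ 16: [(35/19,16) (43/5,16) (2,19)]
4. After y ≤ 20: [(35/19,16) (43/5,16) (2,19)]
5. Canonical ring: [(35/19,16) (43/5,16) (2,19)]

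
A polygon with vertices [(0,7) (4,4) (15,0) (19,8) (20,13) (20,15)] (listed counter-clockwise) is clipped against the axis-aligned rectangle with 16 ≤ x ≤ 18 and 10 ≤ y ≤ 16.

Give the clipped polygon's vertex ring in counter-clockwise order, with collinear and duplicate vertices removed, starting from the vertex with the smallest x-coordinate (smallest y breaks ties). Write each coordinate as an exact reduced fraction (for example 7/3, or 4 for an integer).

Clipped polygon: [(16,10) (18,10) (18,71/5) (16,67/5)]

1. After x ≥ 16: [(16,67/5) (16,2) (19,8) (20,13) (20,15)]
2. After x ≤ 18: [(18,71/5) (16,67/5) (16,2) (18,6)]
3. After y ≥ 10: [(18,10) (18,71/5) (16,67/5) (16,10)]
4. After y ≤ 16: [(18,10) (18,71/5) (16,67/5) (16,10)]
5. Canonical ring: [(16,10) (18,10) (18,71/5) (16,67/5)]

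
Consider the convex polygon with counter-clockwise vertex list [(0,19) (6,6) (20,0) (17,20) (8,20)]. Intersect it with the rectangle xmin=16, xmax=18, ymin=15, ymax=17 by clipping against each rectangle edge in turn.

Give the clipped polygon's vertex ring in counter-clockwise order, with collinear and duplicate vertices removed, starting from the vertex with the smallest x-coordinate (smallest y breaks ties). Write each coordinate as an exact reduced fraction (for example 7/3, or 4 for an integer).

1. After x ≥ 16: [(16,12/7) (20,0) (17,20) (16,20)]
2. After x ≤ 18: [(16,12/7) (18,6/7) (18,40/3) (17,20) (16,20)]
3. After y ≥ 15: [(16,15) (71/4,15) (17,20) (16,20)]
4. After y ≤ 17: [(16,17) (16,15) (71/4,15) (349/20,17)]
5. Canonical ring: [(16,15) (71/4,15) (349/20,17) (16,17)]

Clipped polygon: [(16,15) (71/4,15) (349/20,17) (16,17)]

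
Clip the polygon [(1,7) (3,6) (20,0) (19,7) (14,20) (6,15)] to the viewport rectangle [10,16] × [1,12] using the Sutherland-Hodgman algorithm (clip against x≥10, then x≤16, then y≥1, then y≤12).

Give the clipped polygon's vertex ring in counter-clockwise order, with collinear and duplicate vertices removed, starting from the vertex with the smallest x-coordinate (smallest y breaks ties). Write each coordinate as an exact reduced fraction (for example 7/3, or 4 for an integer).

1. After x ≥ 10: [(10,60/17) (20,0) (19,7) (14,20) (10,35/2)]
2. After x ≤ 16: [(10,60/17) (16,24/17) (16,74/5) (14,20) (10,35/2)]
3. After y ≥ 1: [(10,60/17) (16,24/17) (16,74/5) (14,20) (10,35/2)]
4. After y ≤ 12: [(10,12) (10,60/17) (16,24/17) (16,12)]
5. Canonical ring: [(10,60/17) (16,24/17) (16,12) (10,12)]

Clipped polygon: [(10,60/17) (16,24/17) (16,12) (10,12)]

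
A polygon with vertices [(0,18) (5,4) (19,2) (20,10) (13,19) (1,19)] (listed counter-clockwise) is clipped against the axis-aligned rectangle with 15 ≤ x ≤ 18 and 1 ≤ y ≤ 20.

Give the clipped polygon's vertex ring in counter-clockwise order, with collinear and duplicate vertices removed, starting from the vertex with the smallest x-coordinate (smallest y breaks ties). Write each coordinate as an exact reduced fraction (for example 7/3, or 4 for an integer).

1. After x ≥ 15: [(15,18/7) (19,2) (20,10) (15,115/7)]
2. After x ≤ 18: [(15,18/7) (18,15/7) (18,88/7) (15,115/7)]
3. After y ≥ 1: [(15,18/7) (18,15/7) (18,88/7) (15,115/7)]
4. After y ≤ 20: [(15,18/7) (18,15/7) (18,88/7) (15,115/7)]
5. Canonical ring: [(15,18/7) (18,15/7) (18,88/7) (15,115/7)]

Clipped polygon: [(15,18/7) (18,15/7) (18,88/7) (15,115/7)]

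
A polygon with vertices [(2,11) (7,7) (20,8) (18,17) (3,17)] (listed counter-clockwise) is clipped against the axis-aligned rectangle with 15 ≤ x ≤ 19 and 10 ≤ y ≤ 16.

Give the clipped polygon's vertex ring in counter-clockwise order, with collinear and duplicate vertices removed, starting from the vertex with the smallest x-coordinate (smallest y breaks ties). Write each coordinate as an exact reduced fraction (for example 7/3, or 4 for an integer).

Clipped polygon: [(15,10) (19,10) (19,25/2) (164/9,16) (15,16)]

1. After x ≥ 15: [(15,99/13) (20,8) (18,17) (15,17)]
2. After x ≤ 19: [(15,99/13) (19,103/13) (19,25/2) (18,17) (15,17)]
3. After y ≥ 10: [(15,10) (19,10) (19,25/2) (18,17) (15,17)]
4. After y ≤ 16: [(15,16) (15,10) (19,10) (19,25/2) (164/9,16)]
5. Canonical ring: [(15,10) (19,10) (19,25/2) (164/9,16) (15,16)]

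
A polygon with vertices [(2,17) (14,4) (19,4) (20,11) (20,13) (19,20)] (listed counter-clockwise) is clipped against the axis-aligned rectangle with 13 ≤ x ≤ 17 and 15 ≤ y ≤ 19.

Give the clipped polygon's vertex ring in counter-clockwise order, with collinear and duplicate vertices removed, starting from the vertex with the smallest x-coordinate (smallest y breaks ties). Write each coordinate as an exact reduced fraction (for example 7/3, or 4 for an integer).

Clipped polygon: [(13,15) (17,15) (17,19) (40/3,19) (13,322/17)]

1. After x ≥ 13: [(13,322/17) (13,61/12) (14,4) (19,4) (20,11) (20,13) (19,20)]
2. After x ≤ 17: [(17,334/17) (13,322/17) (13,61/12) (14,4) (17,4)]
3. After y ≥ 15: [(17,15) (17,334/17) (13,322/17) (13,15)]
4. After y ≤ 19: [(17,15) (17,19) (40/3,19) (13,322/17) (13,15)]
5. Canonical ring: [(13,15) (17,15) (17,19) (40/3,19) (13,322/17)]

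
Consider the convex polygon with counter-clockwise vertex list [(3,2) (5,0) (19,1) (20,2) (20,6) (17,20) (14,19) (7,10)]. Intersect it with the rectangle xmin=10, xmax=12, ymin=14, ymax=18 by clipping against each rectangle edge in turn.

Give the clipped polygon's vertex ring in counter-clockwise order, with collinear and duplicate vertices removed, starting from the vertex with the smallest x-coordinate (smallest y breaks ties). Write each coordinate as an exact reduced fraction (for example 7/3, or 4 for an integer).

Clipped polygon: [(91/9,14) (12,14) (12,115/7)]

1. After x ≥ 10: [(10,5/14) (19,1) (20,2) (20,6) (17,20) (14,19) (10,97/7)]
2. After x ≤ 12: [(10,5/14) (12,1/2) (12,115/7) (10,97/7)]
3. After y ≥ 14: [(12,14) (12,115/7) (91/9,14)]
4. After y ≤ 18: [(12,14) (12,115/7) (91/9,14)]
5. Canonical ring: [(91/9,14) (12,14) (12,115/7)]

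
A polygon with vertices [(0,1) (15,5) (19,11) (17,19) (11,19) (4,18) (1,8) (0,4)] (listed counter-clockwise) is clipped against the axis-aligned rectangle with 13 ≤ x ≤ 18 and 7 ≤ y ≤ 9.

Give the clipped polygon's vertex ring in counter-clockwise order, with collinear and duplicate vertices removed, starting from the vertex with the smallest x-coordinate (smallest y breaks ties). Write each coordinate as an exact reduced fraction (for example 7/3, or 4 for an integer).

Clipped polygon: [(13,7) (49/3,7) (53/3,9) (13,9)]

1. After x ≥ 13: [(13,67/15) (15,5) (19,11) (17,19) (13,19)]
2. After x ≤ 18: [(13,67/15) (15,5) (18,19/2) (18,15) (17,19) (13,19)]
3. After y ≥ 7: [(13,7) (49/3,7) (18,19/2) (18,15) (17,19) (13,19)]
4. After y ≤ 9: [(13,9) (13,7) (49/3,7) (53/3,9)]
5. Canonical ring: [(13,7) (49/3,7) (53/3,9) (13,9)]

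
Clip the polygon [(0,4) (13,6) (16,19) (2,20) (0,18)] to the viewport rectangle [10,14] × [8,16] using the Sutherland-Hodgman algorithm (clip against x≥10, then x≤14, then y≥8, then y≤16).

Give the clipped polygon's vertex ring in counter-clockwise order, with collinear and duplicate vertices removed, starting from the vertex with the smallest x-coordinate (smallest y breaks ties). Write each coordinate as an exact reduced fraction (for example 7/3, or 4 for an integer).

Clipped polygon: [(10,8) (175/13,8) (14,31/3) (14,16) (10,16)]

1. After x ≥ 10: [(10,72/13) (13,6) (16,19) (10,136/7)]
2. After x ≤ 14: [(10,72/13) (13,6) (14,31/3) (14,134/7) (10,136/7)]
3. After y ≥ 8: [(10,8) (175/13,8) (14,31/3) (14,134/7) (10,136/7)]
4. After y ≤ 16: [(10,16) (10,8) (175/13,8) (14,31/3) (14,16)]
5. Canonical ring: [(10,8) (175/13,8) (14,31/3) (14,16) (10,16)]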